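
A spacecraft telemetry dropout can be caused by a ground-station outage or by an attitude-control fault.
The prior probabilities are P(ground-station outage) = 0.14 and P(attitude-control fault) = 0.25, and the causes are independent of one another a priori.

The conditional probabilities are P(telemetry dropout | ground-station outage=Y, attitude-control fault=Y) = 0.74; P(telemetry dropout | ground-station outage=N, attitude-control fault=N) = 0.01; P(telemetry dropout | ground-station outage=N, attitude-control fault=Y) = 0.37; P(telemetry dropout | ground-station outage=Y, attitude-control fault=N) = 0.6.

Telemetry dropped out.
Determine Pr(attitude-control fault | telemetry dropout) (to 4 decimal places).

Pr(attitude-control fault | telemetry dropout) ≈ 0.6029

Sum P(telemetry dropout|·) weighted by the priors over the 4 (ground-station outage, attitude-control fault) configurations:
  P(telemetry dropout) = 0.01·0.86·0.75 + 0.37·0.86·0.25 + 0.6·0.14·0.75 + 0.74·0.14·0.25
        = 0.006450 + 0.079550 + 0.063000 + 0.025900 = 0.174900
The terms with attitude-control fault present sum to 0.105450, so
  P(attitude-control fault | telemetry dropout) = 0.105450 / 0.174900 ≈ 0.6029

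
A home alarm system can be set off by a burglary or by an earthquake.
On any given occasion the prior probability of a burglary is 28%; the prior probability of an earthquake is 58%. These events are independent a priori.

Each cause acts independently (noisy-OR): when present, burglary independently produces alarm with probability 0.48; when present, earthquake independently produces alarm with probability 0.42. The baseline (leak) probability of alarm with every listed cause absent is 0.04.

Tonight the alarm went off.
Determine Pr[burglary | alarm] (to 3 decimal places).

Under noisy-OR, P(alarm | causes) = 1 − (1−0.04)·∏(1−qᵢ) over the active causes.
For the numerator, keep only burglary=true terms: 0.058894 + 0.115379 = 0.174273
The normalizing constant is 0.04·0.72·0.42 + 0.4432·0.72·0.58 + 0.5008·0.28·0.42 + 0.710464·0.28·0.58 = 0.371449
P(burglary | alarm) = 0.174273/0.371449 ≈ 0.469

Pr[burglary | alarm] ≈ 0.469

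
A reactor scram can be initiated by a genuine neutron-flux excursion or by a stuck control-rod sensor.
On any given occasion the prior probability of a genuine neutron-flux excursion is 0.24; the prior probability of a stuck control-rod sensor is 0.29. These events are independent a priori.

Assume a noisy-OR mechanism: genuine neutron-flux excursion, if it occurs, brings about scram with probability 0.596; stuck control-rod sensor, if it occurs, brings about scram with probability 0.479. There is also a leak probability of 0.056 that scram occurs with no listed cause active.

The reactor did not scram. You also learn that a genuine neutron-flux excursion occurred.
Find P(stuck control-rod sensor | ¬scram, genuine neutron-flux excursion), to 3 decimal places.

P(stuck control-rod sensor | ¬scram, genuine neutron-flux excursion) ≈ 0.175

Under noisy-OR, P(scram | causes) = 1 − (1−0.056)·∏(1−qᵢ) over the active causes.
By total probability over both values of stuck control-rod sensor:
  P(¬scram | genuine neutron-flux excursion) = 0.381376·0.71 + 0.198697·0.29
        = 0.270777 + 0.057622 = 0.328399
Configurations with stuck control-rod sensor contribute 0.057622, so
  P(stuck control-rod sensor | ¬scram, genuine neutron-flux excursion) = 0.057622 / 0.328399 ≈ 0.175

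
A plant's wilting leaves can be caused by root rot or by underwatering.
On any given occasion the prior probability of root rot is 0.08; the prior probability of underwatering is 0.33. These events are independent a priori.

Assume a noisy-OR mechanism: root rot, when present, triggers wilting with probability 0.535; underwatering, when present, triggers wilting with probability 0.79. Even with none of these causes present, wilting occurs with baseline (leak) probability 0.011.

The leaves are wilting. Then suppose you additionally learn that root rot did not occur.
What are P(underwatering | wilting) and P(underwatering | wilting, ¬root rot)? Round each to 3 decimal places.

P(underwatering | wilting) ≈ 0.881; P(underwatering | wilting, ¬root rot) ≈ 0.973

Under noisy-OR, P(wilting | causes) = 1 − (1−0.011)·∏(1−qᵢ) over the active causes.
P(wilting) = 0.011×0.92×0.67 + 0.79231×0.92×0.33 + 0.540115×0.08×0.67 + 0.903424×0.08×0.33 = 0.006780 + 0.240545 + 0.028950 + 0.023850 = 0.300125
Of this, 0.264395 comes from 0.240545 + 0.023850 (the underwatering=true cases).
Hence the posterior is 0.264395/0.300125 ≈ 0.881.

With the extra evidence:
Numerator (weight on configurations with underwatering): 0.79231·0.33 = 0.261462
The normalizing constant is 0.011·0.67 + 0.79231·0.33 = 0.268832
P(underwatering | wilting, ¬root rot) = 0.261462/0.268832 ≈ 0.973
With root rot excluded, underwatering must carry more of the explanatory weight for the wilting.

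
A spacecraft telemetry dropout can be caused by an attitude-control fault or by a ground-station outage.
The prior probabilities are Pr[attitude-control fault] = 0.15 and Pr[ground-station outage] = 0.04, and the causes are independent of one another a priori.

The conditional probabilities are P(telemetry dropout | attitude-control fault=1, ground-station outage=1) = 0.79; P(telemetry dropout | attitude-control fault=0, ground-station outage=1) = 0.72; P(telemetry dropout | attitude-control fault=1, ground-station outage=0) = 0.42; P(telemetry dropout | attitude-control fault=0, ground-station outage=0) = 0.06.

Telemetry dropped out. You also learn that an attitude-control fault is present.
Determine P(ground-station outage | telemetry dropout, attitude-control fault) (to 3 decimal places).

Weight on ground-station outage=true, given the evidence: 0.79·0.04 = 0.031600
Normalizer over all consistent configurations: 0.42·0.96 + 0.79·0.04 = 0.434800
P(ground-station outage | telemetry dropout, attitude-control fault) = 0.031600/0.434800 ≈ 0.073

P(ground-station outage | telemetry dropout, attitude-control fault) ≈ 0.073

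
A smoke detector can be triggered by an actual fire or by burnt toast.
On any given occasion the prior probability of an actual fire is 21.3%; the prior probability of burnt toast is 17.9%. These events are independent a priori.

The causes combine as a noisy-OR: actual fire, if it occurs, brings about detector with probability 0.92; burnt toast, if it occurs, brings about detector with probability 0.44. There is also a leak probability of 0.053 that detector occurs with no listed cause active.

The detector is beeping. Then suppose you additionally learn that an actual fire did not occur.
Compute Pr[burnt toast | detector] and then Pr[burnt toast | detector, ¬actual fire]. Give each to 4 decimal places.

Under noisy-OR, P(detector | causes) = 1 − (1−0.053)·∏(1−qᵢ) over the active causes.
Sum P(detector|·) weighted by the priors over the 4 (actual fire, burnt toast) configurations:
  P(detector) = 0.053·0.787·0.821 + 0.46968·0.787·0.179 + 0.92424·0.213·0.821 + 0.957574·0.213·0.179
        = 0.034245 + 0.066165 + 0.161625 + 0.036509 = 0.298544
Keeping only the burnt toast-present terms gives 0.102674, so
  P(burnt toast | detector) = 0.102674 / 0.298544 ≈ 0.3439

With the extra evidence:
P(detector | ¬actual fire) = 0.053×0.821 + 0.46968×0.179 = 0.043513 + 0.084073 = 0.127586
Of this, 0.084073 comes from 0.46968×0.179 (the burnt toast=true cases).
So P(burnt toast | detector, ¬actual fire) = 0.084073/0.127586 ≈ 0.6590.
Ruling out actual fire raises the posterior on burnt toast — the flip side of explaining away.

Pr[burnt toast | detector] ≈ 0.3439; Pr[burnt toast | detector, ¬actual fire] ≈ 0.6590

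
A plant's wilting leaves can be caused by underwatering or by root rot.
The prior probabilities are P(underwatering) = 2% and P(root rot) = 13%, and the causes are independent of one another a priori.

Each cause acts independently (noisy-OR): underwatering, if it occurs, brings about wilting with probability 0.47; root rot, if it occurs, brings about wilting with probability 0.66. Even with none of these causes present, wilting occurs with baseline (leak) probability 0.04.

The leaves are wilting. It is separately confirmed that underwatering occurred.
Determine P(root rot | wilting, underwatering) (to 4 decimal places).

P(root rot | wilting, underwatering) ≈ 0.2010

Under noisy-OR, P(wilting | causes) = 1 − (1−0.04)·∏(1−qᵢ) over the active causes.
P(wilting | underwatering) = 0.4912*0.87 + 0.827008*0.13 = 0.427344 + 0.107511 = 0.534855
Restricting to configurations with root rot present: 0.827008*0.13 = 0.107511.
P(root rot | wilting, underwatering) = 0.107511 / 0.534855 ≈ 0.2010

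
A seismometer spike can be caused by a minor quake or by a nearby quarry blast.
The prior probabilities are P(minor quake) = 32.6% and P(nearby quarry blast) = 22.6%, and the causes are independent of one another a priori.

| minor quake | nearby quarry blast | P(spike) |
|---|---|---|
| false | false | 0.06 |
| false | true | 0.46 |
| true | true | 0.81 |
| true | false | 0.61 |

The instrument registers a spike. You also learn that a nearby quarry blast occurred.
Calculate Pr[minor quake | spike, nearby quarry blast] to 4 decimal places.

Pr[minor quake | spike, nearby quarry blast] ≈ 0.4600

Sum P(spike|·) weighted by the priors over both values of minor quake:
  P(spike | nearby quarry blast) = 0.46*0.674 + 0.81*0.326
        = 0.310040 + 0.264060 = 0.574100
The terms with minor quake present sum to 0.264060, so
  P(minor quake | spike, nearby quarry blast) = 0.264060 / 0.574100 ≈ 0.4600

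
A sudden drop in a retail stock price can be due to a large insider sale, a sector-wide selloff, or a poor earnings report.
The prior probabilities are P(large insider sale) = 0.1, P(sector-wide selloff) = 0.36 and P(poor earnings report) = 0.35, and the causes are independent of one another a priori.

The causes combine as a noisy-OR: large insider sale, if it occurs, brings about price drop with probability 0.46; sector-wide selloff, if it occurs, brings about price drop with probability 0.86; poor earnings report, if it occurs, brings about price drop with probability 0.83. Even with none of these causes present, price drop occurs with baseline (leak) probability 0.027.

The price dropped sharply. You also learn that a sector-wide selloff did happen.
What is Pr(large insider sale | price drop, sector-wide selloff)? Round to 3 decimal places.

Pr(large insider sale | price drop, sector-wide selloff) ≈ 0.104

Under noisy-OR, P(price drop | causes) = 1 − (1−0.027)·∏(1−qᵢ) over the active causes.
Weight on large insider sale=true, given the evidence: 0.060219 + 0.034562 = 0.094781
Denominator P(price drop | sector-wide selloff): 0.86378*0.9*0.65 + 0.976843*0.9*0.35 + 0.926441*0.1*0.65 + 0.987495*0.1*0.35 = 0.907798
P(large insider sale | price drop, sector-wide selloff) = 0.094781/0.907798 ≈ 0.104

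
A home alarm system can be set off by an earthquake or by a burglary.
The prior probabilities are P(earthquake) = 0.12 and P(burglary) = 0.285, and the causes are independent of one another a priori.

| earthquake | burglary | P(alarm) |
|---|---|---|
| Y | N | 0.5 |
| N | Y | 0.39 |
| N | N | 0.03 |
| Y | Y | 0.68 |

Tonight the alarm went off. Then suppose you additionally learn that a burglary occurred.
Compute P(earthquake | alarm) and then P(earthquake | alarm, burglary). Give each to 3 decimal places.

Enumerate the 4 (earthquake, burglary) configurations and weight by the priors:
  P(alarm) = 0.03×0.88×0.715 + 0.39×0.88×0.285 + 0.5×0.12×0.715 + 0.68×0.12×0.285
        = 0.018876 + 0.097812 + 0.042900 + 0.023256 = 0.182844
Configurations with earthquake contribute 0.066156, so
  P(earthquake | alarm) = 0.066156 / 0.182844 ≈ 0.362

Now condition on the additional information:
P(alarm | burglary) = 0.39*0.88 + 0.68*0.12 = 0.343200 + 0.081600 = 0.424800
Of this, 0.081600 comes from 0.68*0.12 (the earthquake=true cases).
So P(earthquake | alarm, burglary) = 0.081600/0.424800 ≈ 0.192.

P(earthquake | alarm) ≈ 0.362; P(earthquake | alarm, burglary) ≈ 0.192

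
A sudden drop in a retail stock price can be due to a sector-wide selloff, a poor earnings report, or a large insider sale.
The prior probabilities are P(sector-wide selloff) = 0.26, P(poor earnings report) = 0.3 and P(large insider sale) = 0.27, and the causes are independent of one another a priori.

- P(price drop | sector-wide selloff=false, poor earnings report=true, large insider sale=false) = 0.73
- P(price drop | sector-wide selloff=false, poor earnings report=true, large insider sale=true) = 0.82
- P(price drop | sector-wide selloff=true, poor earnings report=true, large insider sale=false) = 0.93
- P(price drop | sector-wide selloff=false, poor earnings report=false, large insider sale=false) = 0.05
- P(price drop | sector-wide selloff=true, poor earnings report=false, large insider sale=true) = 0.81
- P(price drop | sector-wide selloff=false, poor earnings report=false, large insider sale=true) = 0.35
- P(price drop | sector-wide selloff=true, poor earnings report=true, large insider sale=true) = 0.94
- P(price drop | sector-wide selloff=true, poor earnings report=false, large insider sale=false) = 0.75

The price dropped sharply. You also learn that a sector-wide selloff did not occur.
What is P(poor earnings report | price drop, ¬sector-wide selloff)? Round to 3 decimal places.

P(poor earnings report | price drop, ¬sector-wide selloff) ≈ 0.712

By total probability over the 4 (poor earnings report, large insider sale) configurations:
  P(price drop | ¬sector-wide selloff) = 0.05·0.7·0.73 + 0.35·0.7·0.27 + 0.73·0.3·0.73 + 0.82·0.3·0.27
        = 0.025550 + 0.066150 + 0.159870 + 0.066420 = 0.317990
Configurations with poor earnings report contribute 0.226290, so
  P(poor earnings report | price drop, ¬sector-wide selloff) = 0.226290 / 0.317990 ≈ 0.712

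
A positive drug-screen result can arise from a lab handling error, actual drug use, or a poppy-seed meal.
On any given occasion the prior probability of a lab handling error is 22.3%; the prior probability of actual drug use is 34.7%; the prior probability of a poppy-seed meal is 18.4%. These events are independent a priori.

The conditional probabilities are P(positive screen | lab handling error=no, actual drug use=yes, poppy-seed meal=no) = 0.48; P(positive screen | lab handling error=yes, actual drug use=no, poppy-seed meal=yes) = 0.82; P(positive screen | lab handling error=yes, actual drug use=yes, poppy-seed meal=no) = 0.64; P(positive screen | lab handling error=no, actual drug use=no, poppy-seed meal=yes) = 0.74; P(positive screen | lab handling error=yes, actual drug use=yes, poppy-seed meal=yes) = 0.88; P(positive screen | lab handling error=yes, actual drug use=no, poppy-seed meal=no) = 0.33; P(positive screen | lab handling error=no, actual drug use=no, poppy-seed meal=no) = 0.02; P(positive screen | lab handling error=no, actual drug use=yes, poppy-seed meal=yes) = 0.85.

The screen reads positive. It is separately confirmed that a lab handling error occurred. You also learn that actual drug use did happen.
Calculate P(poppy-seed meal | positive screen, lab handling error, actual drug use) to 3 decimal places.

P(poppy-seed meal | positive screen, lab handling error, actual drug use) ≈ 0.237

P(positive screen | lab handling error, actual drug use) = 0.64·0.816 + 0.88·0.184 = 0.522240 + 0.161920 = 0.684160
The poppy-seed meal-present share is 0.88·0.184 = 0.161920.
P(poppy-seed meal | positive screen, lab handling error, actual drug use) = 0.161920 / 0.684160 ≈ 0.237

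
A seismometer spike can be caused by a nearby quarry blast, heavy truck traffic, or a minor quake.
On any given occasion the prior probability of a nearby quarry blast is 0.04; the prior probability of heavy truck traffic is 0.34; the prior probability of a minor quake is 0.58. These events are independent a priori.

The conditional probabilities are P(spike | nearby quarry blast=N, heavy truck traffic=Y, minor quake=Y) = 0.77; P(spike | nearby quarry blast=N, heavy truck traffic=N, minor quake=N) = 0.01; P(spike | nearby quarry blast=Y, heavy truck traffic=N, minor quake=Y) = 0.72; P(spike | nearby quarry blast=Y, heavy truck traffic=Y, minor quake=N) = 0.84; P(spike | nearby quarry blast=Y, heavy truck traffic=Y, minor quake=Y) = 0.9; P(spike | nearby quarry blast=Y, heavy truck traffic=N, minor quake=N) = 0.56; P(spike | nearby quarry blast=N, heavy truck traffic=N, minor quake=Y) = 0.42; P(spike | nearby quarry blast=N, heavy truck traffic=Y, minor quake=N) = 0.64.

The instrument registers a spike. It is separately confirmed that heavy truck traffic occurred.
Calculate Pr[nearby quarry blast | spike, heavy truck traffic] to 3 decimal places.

Pr[nearby quarry blast | spike, heavy truck traffic] ≈ 0.048

P(spike | heavy truck traffic) = 0.64·0.96·0.42 + 0.77·0.96·0.58 + 0.84·0.04·0.42 + 0.9·0.04·0.58 = 0.258048 + 0.428736 + 0.014112 + 0.020880 = 0.721776
The nearby quarry blast-present share is 0.014112 + 0.020880 = 0.034992.
P(nearby quarry blast | spike, heavy truck traffic) = 0.034992 / 0.721776 ≈ 0.048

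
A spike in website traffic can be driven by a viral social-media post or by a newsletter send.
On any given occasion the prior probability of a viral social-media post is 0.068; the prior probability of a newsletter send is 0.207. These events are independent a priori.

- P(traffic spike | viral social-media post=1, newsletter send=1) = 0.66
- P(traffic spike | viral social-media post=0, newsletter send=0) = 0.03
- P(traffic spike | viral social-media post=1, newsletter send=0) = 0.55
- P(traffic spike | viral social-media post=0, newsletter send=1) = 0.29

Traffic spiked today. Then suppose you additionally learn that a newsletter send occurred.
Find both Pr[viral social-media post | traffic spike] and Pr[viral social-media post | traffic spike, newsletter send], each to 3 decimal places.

Pr[viral social-media post | traffic spike] ≈ 0.333; Pr[viral social-media post | traffic spike, newsletter send] ≈ 0.142

Numerator (weight on configurations with viral social-media post): 0.029658 + 0.009290 = 0.038948
Denominator P(traffic spike): 0.03·0.932·0.793 + 0.29·0.932·0.207 + 0.55·0.068·0.793 + 0.66·0.068·0.207 = 0.117068
P(viral social-media post | traffic spike) = 0.038948/0.117068 ≈ 0.333

With the extra evidence:
P(traffic spike | newsletter send) = 0.29×0.932 + 0.66×0.068 = 0.270280 + 0.044880 = 0.315160
Of this, 0.044880 comes from 0.66×0.068 (the viral social-media post=true cases).
Hence the posterior is 0.044880/0.315160 ≈ 0.142.
This is intercausal reasoning (explaining away): once newsletter send accounts for the traffic spike, viral social-media post becomes less likely.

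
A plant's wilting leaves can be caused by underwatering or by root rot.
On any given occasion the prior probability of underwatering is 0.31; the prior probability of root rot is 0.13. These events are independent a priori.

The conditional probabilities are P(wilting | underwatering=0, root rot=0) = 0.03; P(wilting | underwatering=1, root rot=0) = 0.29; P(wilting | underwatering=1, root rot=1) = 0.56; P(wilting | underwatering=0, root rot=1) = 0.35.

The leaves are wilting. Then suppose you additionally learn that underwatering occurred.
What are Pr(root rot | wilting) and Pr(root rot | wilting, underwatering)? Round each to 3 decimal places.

Weight on root rot=true, given the evidence: 0.031395 + 0.022568 = 0.053963
Denominator P(wilting): 0.03*0.69*0.87 + 0.35*0.69*0.13 + 0.29*0.31*0.87 + 0.56*0.31*0.13 = 0.150185
P(root rot | wilting) = 0.053963/0.150185 ≈ 0.359

With the extra evidence:
Enumerate both values of root rot and weight by the priors:
  P(wilting | underwatering) = 0.29*0.87 + 0.56*0.13
        = 0.252300 + 0.072800 = 0.325100
Keeping only the root rot-present terms gives 0.072800, so
  P(root rot | wilting, underwatering) = 0.072800 / 0.325100 ≈ 0.224
Conditioning on underwatering lowers the posterior on root rot: the classic explaining-away effect in a common-effect structure.

Pr(root rot | wilting) ≈ 0.359; Pr(root rot | wilting, underwatering) ≈ 0.224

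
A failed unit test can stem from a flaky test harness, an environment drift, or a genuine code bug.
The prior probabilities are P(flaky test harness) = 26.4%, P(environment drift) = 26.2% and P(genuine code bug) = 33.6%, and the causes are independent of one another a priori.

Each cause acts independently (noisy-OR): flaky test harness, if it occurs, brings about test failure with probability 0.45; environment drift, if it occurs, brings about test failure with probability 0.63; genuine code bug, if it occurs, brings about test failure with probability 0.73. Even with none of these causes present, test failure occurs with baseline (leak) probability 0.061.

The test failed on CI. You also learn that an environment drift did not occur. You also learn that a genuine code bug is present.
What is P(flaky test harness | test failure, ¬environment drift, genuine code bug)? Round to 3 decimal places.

P(flaky test harness | test failure, ¬environment drift, genuine code bug) ≈ 0.293

Under noisy-OR, P(test failure | causes) = 1 − (1−0.061)·∏(1−qᵢ) over the active causes.
P(test failure | ¬environment drift, genuine code bug) = 0.74647*0.736 + 0.860559*0.264 = 0.549402 + 0.227188 = 0.776590
Of this, 0.227188 comes from 0.860559*0.264 (the flaky test harness=true cases).
Hence the posterior is 0.227188/0.776590 ≈ 0.293.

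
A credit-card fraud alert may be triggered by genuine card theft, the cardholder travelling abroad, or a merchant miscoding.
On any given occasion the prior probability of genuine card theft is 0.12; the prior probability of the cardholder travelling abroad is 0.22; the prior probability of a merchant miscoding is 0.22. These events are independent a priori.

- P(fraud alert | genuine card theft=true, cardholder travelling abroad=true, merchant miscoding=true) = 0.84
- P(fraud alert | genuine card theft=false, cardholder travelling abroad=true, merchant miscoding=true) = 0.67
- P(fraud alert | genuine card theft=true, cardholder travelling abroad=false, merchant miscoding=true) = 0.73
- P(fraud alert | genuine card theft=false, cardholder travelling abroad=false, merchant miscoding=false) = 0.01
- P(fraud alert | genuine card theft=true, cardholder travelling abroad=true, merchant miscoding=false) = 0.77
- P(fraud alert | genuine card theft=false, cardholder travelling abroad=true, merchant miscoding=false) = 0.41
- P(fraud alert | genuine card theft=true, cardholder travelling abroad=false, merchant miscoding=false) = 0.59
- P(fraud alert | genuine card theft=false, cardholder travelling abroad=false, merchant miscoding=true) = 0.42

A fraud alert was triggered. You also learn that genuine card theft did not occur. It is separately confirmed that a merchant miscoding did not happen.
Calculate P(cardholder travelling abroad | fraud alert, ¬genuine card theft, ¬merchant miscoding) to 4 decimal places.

Weight on cardholder travelling abroad=true, given the evidence: 0.41×0.22 = 0.090200
The normalizing constant is 0.01×0.78 + 0.41×0.22 = 0.098000
Posterior = 0.090200 / 0.098000 ≈ 0.9204

P(cardholder travelling abroad | fraud alert, ¬genuine card theft, ¬merchant miscoding) ≈ 0.9204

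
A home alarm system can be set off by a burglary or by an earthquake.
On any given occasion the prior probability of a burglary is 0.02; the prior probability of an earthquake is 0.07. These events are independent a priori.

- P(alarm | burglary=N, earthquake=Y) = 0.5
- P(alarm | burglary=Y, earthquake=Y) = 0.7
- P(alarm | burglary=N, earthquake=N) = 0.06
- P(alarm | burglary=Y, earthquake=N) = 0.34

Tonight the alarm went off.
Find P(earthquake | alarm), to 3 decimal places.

P(earthquake | alarm) ≈ 0.366

Enumerate the 4 (burglary, earthquake) configurations and weight by the priors:
  P(alarm) = 0.06*0.98*0.93 + 0.5*0.98*0.07 + 0.34*0.02*0.93 + 0.7*0.02*0.07
        = 0.054684 + 0.034300 + 0.006324 + 0.000980 = 0.096288
Keeping only the earthquake-present terms gives 0.035280, so
  P(earthquake | alarm) = 0.035280 / 0.096288 ≈ 0.366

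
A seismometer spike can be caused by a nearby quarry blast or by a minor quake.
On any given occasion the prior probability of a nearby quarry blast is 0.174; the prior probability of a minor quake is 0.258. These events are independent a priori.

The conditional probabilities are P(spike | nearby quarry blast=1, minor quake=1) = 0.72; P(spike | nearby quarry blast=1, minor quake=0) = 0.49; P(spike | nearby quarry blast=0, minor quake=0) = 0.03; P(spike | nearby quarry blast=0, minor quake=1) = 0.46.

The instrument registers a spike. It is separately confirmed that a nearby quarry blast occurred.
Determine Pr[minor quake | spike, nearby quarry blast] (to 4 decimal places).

Numerator (weight on configurations with minor quake): 0.72·0.258 = 0.185760
Normalizer over all consistent configurations: 0.49·0.742 + 0.72·0.258 = 0.549340
P(minor quake | spike, nearby quarry blast) = 0.185760/0.549340 ≈ 0.3382

Pr[minor quake | spike, nearby quarry blast] ≈ 0.3382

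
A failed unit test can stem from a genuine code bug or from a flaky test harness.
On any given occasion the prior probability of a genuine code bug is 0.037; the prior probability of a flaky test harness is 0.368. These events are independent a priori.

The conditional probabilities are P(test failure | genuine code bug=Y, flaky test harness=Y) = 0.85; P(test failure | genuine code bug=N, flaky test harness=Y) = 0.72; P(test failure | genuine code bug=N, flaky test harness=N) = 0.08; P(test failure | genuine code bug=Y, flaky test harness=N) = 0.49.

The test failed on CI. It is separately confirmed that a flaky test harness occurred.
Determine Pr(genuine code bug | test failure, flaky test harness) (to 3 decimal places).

Weight on genuine code bug=true, given the evidence: 0.85×0.037 = 0.031450
The normalizing constant is 0.72×0.963 + 0.85×0.037 = 0.724810
P(genuine code bug | test failure, flaky test harness) = 0.031450/0.724810 ≈ 0.043

Pr(genuine code bug | test failure, flaky test harness) ≈ 0.043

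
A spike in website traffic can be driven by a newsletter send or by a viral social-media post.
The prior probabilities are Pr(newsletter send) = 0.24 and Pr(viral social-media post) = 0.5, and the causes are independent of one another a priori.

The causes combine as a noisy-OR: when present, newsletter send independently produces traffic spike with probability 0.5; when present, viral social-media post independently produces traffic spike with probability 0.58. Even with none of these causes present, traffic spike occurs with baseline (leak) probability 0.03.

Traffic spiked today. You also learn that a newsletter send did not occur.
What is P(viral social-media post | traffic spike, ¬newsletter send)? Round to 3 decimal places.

Under noisy-OR, P(traffic spike | causes) = 1 − (1−0.03)·∏(1−qᵢ) over the active causes.
P(traffic spike | ¬newsletter send) = 0.03·0.5 + 0.5926·0.5 = 0.015000 + 0.296300 = 0.311300
The viral social-media post-present share is 0.5926·0.5 = 0.296300.
P(viral social-media post | traffic spike, ¬newsletter send) = 0.296300 / 0.311300 ≈ 0.952

P(viral social-media post | traffic spike, ¬newsletter send) ≈ 0.952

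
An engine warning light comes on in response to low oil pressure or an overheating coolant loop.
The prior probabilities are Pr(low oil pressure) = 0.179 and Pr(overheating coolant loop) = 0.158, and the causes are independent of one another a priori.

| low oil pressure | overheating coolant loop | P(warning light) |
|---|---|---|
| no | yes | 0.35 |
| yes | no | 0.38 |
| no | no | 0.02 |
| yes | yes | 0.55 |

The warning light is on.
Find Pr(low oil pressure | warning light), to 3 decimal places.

P(warning light) = 0.02·0.821·0.842 + 0.35·0.821·0.158 + 0.38·0.179·0.842 + 0.55·0.179·0.158 = 0.013826 + 0.045401 + 0.057273 + 0.015555 = 0.132055
Of this, 0.072828 comes from 0.057273 + 0.015555 (the low oil pressure=true cases).
Hence the posterior is 0.072828/0.132055 ≈ 0.551.

Pr(low oil pressure | warning light) ≈ 0.551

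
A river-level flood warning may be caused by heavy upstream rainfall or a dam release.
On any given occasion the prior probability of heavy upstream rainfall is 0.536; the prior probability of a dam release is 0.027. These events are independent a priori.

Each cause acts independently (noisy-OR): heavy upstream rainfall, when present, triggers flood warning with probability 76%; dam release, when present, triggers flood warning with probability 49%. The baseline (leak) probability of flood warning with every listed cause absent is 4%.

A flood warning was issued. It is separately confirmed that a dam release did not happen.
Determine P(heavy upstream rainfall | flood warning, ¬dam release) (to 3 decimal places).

Under noisy-OR, P(flood warning | causes) = 1 − (1−0.04)·∏(1−qᵢ) over the active causes.
Sum P(flood warning|·) weighted by the priors over both values of heavy upstream rainfall:
  P(flood warning | ¬dam release) = 0.04×0.464 + 0.7696×0.536
        = 0.018560 + 0.412506 = 0.431066
Keeping only the heavy upstream rainfall-present terms gives 0.412506, so
  P(heavy upstream rainfall | flood warning, ¬dam release) = 0.412506 / 0.431066 ≈ 0.957

P(heavy upstream rainfall | flood warning, ¬dam release) ≈ 0.957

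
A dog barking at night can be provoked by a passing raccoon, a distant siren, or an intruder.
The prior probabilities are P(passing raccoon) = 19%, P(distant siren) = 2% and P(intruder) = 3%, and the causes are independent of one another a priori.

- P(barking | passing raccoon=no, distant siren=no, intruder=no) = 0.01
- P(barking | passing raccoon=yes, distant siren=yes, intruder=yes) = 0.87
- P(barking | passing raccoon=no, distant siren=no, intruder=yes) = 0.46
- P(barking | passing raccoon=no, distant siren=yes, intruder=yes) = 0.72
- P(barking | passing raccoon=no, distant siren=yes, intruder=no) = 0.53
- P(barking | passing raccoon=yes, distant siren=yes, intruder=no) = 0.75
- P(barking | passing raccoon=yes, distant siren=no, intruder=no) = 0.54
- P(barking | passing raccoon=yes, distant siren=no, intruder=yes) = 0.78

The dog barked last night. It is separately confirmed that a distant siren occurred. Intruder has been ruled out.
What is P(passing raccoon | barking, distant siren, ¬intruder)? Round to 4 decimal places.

P(passing raccoon | barking, distant siren, ¬intruder) ≈ 0.2492

For the numerator, keep only passing raccoon=true terms: 0.75*0.19 = 0.142500
Denominator P(barking | distant siren, ¬intruder): 0.53*0.81 + 0.75*0.19 = 0.571800
Posterior = 0.142500 / 0.571800 ≈ 0.2492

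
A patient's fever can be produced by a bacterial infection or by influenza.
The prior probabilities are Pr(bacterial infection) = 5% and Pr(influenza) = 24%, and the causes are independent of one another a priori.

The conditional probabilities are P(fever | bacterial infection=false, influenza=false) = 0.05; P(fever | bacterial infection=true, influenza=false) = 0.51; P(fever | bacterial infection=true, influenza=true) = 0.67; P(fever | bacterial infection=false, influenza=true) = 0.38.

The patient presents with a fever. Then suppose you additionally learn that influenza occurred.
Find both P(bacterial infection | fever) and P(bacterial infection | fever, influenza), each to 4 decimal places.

P(fever) = 0.05*0.95*0.76 + 0.38*0.95*0.24 + 0.51*0.05*0.76 + 0.67*0.05*0.24 = 0.036100 + 0.086640 + 0.019380 + 0.008040 = 0.150160
The bacterial infection-present share is 0.019380 + 0.008040 = 0.027420.
Hence the posterior is 0.027420/0.150160 ≈ 0.1826.

Now also conditioning on influenza=true:
P(fever | influenza) = 0.38*0.95 + 0.67*0.05 = 0.361000 + 0.033500 = 0.394500
The bacterial infection-present share is 0.67*0.05 = 0.033500.
Hence the posterior is 0.033500/0.394500 ≈ 0.0849.

P(bacterial infection | fever) ≈ 0.1826; P(bacterial infection | fever, influenza) ≈ 0.0849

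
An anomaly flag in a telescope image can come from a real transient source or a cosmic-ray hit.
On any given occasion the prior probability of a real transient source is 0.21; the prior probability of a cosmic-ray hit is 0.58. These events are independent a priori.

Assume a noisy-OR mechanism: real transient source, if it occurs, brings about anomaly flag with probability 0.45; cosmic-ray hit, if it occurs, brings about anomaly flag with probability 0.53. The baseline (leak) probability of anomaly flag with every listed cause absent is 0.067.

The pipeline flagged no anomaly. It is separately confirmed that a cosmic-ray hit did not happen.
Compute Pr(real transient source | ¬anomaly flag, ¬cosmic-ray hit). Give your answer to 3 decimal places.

Under noisy-OR, P(anomaly flag | causes) = 1 − (1−0.067)·∏(1−qᵢ) over the active causes.
For the numerator, keep only real transient source=true terms: 0.51315*0.21 = 0.107761
The normalizing constant is 0.933*0.79 + 0.51315*0.21 = 0.844831
P(real transient source | ¬anomaly flag, ¬cosmic-ray hit) = 0.107761/0.844831 ≈ 0.128

Pr(real transient source | ¬anomaly flag, ¬cosmic-ray hit) ≈ 0.128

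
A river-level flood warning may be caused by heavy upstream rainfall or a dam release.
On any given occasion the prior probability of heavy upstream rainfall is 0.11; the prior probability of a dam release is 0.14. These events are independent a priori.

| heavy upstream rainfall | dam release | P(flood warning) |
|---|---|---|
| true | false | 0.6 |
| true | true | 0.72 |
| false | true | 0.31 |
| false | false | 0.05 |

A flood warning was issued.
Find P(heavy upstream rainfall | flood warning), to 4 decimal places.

P(heavy upstream rainfall | flood warning) ≈ 0.4687

P(flood warning) = 0.05·0.89·0.86 + 0.31·0.89·0.14 + 0.6·0.11·0.86 + 0.72·0.11·0.14 = 0.038270 + 0.038626 + 0.056760 + 0.011088 = 0.144744
Restricting to configurations with heavy upstream rainfall present: 0.056760 + 0.011088 = 0.067848.
P(heavy upstream rainfall | flood warning) = 0.067848 / 0.144744 ≈ 0.4687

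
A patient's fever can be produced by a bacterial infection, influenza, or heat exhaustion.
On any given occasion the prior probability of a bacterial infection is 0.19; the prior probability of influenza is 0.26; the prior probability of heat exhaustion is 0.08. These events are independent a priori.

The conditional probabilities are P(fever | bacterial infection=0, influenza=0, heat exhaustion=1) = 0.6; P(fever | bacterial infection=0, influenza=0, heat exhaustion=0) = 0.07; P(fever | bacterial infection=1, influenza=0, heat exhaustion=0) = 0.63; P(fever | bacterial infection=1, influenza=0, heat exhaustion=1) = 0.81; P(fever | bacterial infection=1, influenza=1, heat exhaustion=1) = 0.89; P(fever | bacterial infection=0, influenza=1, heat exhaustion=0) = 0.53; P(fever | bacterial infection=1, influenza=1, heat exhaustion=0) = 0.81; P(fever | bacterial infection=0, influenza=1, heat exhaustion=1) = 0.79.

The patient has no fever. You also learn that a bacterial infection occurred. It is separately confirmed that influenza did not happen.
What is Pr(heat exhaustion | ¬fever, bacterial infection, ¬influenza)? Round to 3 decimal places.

Pr(heat exhaustion | ¬fever, bacterial infection, ¬influenza) ≈ 0.043

Numerator (weight on configurations with heat exhaustion): 0.19*0.08 = 0.015200
The normalizing constant is 0.37*0.92 + 0.19*0.08 = 0.355600
P(heat exhaustion | ¬fever, bacterial infection, ¬influenza) = 0.015200/0.355600 ≈ 0.043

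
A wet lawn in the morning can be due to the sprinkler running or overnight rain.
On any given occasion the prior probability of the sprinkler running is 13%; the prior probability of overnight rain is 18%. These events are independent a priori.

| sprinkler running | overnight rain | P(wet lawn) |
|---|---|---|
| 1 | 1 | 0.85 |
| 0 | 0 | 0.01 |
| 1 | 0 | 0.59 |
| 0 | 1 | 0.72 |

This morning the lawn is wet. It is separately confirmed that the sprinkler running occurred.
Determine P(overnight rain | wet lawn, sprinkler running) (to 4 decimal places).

P(overnight rain | wet lawn, sprinkler running) ≈ 0.2403

P(wet lawn | sprinkler running) = 0.59×0.82 + 0.85×0.18 = 0.483800 + 0.153000 = 0.636800
Restricting to configurations with overnight rain present: 0.85×0.18 = 0.153000.
Hence the posterior is 0.153000/0.636800 ≈ 0.2403.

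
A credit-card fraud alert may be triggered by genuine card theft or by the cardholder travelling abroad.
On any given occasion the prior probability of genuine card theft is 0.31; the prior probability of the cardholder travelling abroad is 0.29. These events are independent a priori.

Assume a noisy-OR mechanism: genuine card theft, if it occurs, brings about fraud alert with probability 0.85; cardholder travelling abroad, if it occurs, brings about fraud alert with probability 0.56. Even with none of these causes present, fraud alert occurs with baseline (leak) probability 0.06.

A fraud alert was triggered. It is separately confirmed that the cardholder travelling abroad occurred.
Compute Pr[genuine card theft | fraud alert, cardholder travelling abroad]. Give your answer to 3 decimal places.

Under noisy-OR, P(fraud alert | causes) = 1 − (1−0.06)·∏(1−qᵢ) over the active causes.
Sum P(fraud alert|·) weighted by the priors over both values of genuine card theft:
  P(fraud alert | cardholder travelling abroad) = 0.5864*0.69 + 0.93796*0.31
        = 0.404616 + 0.290768 = 0.695384
The terms with genuine card theft present sum to 0.290768, so
  P(genuine card theft | fraud alert, cardholder travelling abroad) = 0.290768 / 0.695384 ≈ 0.418

Pr[genuine card theft | fraud alert, cardholder travelling abroad] ≈ 0.418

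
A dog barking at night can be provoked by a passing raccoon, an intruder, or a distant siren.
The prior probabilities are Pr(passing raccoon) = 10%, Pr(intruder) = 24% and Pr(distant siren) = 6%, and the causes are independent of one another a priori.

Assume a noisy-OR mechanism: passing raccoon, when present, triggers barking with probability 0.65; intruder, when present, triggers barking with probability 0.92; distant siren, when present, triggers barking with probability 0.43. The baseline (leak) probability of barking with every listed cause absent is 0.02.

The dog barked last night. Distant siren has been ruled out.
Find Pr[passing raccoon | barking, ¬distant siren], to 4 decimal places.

Under noisy-OR, P(barking | causes) = 1 − (1−0.02)·∏(1−qᵢ) over the active causes.
For the numerator, keep only passing raccoon=true terms: 0.049932 + 0.023341 = 0.073273
Denominator P(barking | ¬distant siren): 0.02·0.9·0.76 + 0.9216·0.9·0.24 + 0.657·0.1·0.76 + 0.97256·0.1·0.24 = 0.286019
Posterior = 0.073273 / 0.286019 ≈ 0.2562

Pr[passing raccoon | barking, ¬distant siren] ≈ 0.2562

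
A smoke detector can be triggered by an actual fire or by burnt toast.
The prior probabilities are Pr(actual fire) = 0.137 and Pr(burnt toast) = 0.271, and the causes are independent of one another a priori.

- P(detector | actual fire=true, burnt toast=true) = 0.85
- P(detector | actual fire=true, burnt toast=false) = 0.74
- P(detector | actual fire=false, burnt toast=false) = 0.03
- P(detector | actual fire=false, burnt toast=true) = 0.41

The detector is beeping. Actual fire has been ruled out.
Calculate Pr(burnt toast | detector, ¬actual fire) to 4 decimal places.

Pr(burnt toast | detector, ¬actual fire) ≈ 0.8355

By total probability over both values of burnt toast:
  P(detector | ¬actual fire) = 0.03·0.729 + 0.41·0.271
        = 0.021870 + 0.111110 = 0.132980
Configurations with burnt toast contribute 0.111110, so
  P(burnt toast | detector, ¬actual fire) = 0.111110 / 0.132980 ≈ 0.8355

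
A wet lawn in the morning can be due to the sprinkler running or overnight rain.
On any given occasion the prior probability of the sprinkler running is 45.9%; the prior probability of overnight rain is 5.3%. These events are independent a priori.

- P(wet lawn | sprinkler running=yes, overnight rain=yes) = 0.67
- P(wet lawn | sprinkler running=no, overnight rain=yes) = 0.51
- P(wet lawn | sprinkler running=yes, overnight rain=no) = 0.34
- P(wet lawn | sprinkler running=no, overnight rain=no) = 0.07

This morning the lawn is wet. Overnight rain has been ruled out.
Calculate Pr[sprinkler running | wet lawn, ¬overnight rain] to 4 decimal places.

Weight on sprinkler running=true, given the evidence: 0.34*0.459 = 0.156060
The normalizing constant is 0.07*0.541 + 0.34*0.459 = 0.193930
P(sprinkler running | wet lawn, ¬overnight rain) = 0.156060/0.193930 ≈ 0.8047

Pr[sprinkler running | wet lawn, ¬overnight rain] ≈ 0.8047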